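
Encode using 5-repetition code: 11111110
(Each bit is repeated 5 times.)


Each bit -> 5 copies

1111111111111111111111111111111111100000


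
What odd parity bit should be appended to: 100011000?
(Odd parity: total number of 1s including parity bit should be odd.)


Number of 1s in data: 3
Parity bit: 0

0


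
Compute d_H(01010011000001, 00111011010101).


XOR: 01101000010100
Count of 1s: 5

5


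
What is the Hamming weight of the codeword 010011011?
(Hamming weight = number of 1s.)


Counting 1s in 010011011

5


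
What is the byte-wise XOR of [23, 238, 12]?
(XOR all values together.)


XOR chain: 23 ^ 238 ^ 12 = 245

245


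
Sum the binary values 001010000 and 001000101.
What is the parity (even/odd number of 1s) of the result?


001010000 = 80
001000101 = 69
Sum = 149 = 10010101
1s count = 4

even parity (4 ones in 10010101)


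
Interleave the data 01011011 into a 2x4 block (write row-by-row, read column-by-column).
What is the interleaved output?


Matrix:
  0101
  1011
Read columns: 01100111

01100111


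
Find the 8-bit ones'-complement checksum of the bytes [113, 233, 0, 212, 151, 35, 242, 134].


Sum = 1120 mod 256 = 96
Complement = 159

159


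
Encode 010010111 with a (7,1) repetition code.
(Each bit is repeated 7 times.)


Each bit -> 7 copies

000000011111110000000000000011111110000000111111111111111111111


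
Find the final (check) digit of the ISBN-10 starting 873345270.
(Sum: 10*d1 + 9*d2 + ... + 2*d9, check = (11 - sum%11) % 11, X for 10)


Weighted sum: 266
266 mod 11 = 2

Check digit: 9


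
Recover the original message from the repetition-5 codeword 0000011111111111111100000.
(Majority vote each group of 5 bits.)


Groups: 00000, 11111, 11111, 11111, 00000
Majority votes: 01110

01110


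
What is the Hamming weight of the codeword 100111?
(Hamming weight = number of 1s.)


Counting 1s in 100111

4


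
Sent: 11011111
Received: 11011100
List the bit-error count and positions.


XOR: 00000011

2 error(s) at position(s): 6, 7


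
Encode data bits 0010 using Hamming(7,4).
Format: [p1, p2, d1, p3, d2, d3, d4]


Parity bits: p1=0, p2=1, p3=1

0101010


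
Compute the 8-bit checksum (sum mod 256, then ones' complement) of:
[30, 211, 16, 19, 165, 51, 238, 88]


Sum = 818 mod 256 = 50
Complement = 205

205


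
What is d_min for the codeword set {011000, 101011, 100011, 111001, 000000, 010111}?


Comparing all pairs, minimum distance: 1
Can detect 0 errors, correct 0 errors

1


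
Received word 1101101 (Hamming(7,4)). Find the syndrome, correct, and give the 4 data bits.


Syndrome = 5: error at position 5

Data: 0001 (corrected bit 5)


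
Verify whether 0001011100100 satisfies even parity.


Number of 1s: 5

No, parity error (5 ones)


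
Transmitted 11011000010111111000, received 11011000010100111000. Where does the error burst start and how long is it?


XOR: 00000000000011000000

Burst at position 12, length 2


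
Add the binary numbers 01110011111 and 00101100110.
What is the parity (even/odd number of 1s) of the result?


01110011111 = 927
00101100110 = 358
Sum = 1285 = 10100000101
1s count = 4

even parity (4 ones in 10100000101)


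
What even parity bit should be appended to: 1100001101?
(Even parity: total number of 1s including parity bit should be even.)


Number of 1s in data: 5
Parity bit: 1

1


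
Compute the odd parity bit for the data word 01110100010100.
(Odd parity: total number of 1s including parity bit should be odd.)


Number of 1s in data: 6
Parity bit: 1

1


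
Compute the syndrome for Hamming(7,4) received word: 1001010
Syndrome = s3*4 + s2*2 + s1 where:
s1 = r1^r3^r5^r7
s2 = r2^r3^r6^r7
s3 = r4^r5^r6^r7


s1=1, s2=1, s3=0

Syndrome = 3 (error at position 3)


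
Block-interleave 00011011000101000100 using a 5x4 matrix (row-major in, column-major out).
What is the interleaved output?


Matrix:
  0001
  1011
  0001
  0100
  0100
Read columns: 01000000110100011100

01000000110100011100


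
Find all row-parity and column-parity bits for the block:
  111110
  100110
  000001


Row parities: 111
Column parities: 011001

Row P: 111, Col P: 011001, Corner: 1


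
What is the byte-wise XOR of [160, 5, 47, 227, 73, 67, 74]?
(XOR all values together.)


XOR chain: 160 ^ 5 ^ 47 ^ 227 ^ 73 ^ 67 ^ 74 = 41

41


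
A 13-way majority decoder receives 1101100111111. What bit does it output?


Ones: 10 out of 13
Threshold: 7

1 (10/13 voted 1)


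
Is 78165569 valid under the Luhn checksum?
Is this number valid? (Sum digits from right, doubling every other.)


Luhn sum = 39
39 mod 10 = 9

Invalid (Luhn sum mod 10 = 9)


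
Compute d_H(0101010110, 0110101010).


XOR: 0011111100
Count of 1s: 6

6


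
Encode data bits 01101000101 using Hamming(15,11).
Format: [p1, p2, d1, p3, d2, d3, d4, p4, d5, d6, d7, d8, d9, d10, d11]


Parity bits: p1=0, p2=0, p3=0, p4=1

000011011000101


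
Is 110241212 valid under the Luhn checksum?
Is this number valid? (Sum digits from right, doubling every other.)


Luhn sum = 19
19 mod 10 = 9

Invalid (Luhn sum mod 10 = 9)


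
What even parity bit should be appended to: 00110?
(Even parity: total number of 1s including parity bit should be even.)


Number of 1s in data: 2
Parity bit: 0

0


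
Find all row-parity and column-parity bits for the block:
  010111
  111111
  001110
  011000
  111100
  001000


Row parities: 001001
Column parities: 001010

Row P: 001001, Col P: 001010, Corner: 0


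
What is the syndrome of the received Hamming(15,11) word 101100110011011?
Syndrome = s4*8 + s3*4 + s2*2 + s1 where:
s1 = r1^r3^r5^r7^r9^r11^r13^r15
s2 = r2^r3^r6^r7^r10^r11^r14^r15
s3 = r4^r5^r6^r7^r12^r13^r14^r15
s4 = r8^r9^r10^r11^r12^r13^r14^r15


s1=1, s2=1, s3=1, s4=1

Syndrome = 15 (error at position 15)


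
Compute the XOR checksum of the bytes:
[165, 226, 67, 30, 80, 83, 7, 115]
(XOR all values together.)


XOR chain: 165 ^ 226 ^ 67 ^ 30 ^ 80 ^ 83 ^ 7 ^ 115 = 109

109


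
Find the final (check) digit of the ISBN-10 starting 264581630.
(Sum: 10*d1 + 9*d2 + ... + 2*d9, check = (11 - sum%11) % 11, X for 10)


Weighted sum: 227
227 mod 11 = 7

Check digit: 4


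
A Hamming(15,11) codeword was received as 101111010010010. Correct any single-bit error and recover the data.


Syndrome = 8: error at position 8

Data: 11100010010 (corrected bit 8)


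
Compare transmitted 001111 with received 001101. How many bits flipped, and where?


XOR: 000010

1 error(s) at position(s): 4


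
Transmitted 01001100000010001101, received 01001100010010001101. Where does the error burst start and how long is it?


XOR: 00000000010000000000

Burst at position 9, length 1


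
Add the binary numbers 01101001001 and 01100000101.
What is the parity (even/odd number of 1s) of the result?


01101001001 = 841
01100000101 = 773
Sum = 1614 = 11001001110
1s count = 6

even parity (6 ones in 11001001110)


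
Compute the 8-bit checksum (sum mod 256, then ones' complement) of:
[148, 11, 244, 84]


Sum = 487 mod 256 = 231
Complement = 24

24


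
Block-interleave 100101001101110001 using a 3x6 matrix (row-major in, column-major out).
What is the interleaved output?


Matrix:
  100101
  001101
  110001
Read columns: 101001010110000111

101001010110000111


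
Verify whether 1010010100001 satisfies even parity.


Number of 1s: 5

No, parity error (5 ones)


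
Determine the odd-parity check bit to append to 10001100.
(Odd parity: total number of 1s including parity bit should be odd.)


Number of 1s in data: 3
Parity bit: 0

0


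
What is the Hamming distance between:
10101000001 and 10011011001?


XOR: 00110011000
Count of 1s: 4

4


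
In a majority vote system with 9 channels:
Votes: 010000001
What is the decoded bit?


Ones: 2 out of 9
Threshold: 5

0 (2/9 voted 1)


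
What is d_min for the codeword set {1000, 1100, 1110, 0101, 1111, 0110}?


Comparing all pairs, minimum distance: 1
Can detect 0 errors, correct 0 errors

1


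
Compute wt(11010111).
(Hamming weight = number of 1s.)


Counting 1s in 11010111

6


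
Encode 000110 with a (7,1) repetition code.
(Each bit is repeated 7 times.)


Each bit -> 7 copies

000000000000000000000111111111111110000000


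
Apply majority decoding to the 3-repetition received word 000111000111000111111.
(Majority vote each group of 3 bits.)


Groups: 000, 111, 000, 111, 000, 111, 111
Majority votes: 0101011

0101011


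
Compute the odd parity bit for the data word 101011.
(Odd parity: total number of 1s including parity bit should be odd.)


Number of 1s in data: 4
Parity bit: 1

1


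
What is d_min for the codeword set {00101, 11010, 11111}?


Comparing all pairs, minimum distance: 2
Can detect 1 errors, correct 0 errors

2


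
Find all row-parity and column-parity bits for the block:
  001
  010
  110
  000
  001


Row parities: 11001
Column parities: 100

Row P: 11001, Col P: 100, Corner: 1


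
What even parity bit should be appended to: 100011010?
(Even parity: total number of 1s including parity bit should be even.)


Number of 1s in data: 4
Parity bit: 0

0


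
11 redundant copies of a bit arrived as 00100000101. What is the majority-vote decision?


Ones: 3 out of 11
Threshold: 6

0 (3/11 voted 1)


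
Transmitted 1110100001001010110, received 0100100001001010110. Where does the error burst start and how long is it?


XOR: 1010000000000000000

Burst at position 0, length 3


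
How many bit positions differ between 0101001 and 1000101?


XOR: 1101100
Count of 1s: 4

4


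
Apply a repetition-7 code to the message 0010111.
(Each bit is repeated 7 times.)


Each bit -> 7 copies

0000000000000011111110000000111111111111111111111


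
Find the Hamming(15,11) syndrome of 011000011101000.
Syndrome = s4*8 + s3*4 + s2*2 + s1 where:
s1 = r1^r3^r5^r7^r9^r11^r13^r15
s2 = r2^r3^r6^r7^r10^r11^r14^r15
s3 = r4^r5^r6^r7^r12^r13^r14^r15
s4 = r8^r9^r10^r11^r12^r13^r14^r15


s1=0, s2=1, s3=1, s4=0

Syndrome = 6 (error at position 6)


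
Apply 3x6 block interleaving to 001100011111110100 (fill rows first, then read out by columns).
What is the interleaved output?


Matrix:
  001100
  011111
  110100
Read columns: 001011110111010010

001011110111010010


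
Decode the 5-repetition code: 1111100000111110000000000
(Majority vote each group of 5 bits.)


Groups: 11111, 00000, 11111, 00000, 00000
Majority votes: 10100

10100


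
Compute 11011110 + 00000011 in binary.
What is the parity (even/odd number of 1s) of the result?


11011110 = 222
00000011 = 3
Sum = 225 = 11100001
1s count = 4

even parity (4 ones in 11100001)


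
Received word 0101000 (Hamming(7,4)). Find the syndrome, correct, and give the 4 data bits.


Syndrome = 6: error at position 6

Data: 0010 (corrected bit 6)


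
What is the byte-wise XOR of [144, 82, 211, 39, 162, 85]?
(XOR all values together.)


XOR chain: 144 ^ 82 ^ 211 ^ 39 ^ 162 ^ 85 = 193

193


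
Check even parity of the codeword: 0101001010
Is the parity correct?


Number of 1s: 4

Yes, parity is correct (4 ones)


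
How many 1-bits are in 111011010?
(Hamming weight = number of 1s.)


Counting 1s in 111011010

6


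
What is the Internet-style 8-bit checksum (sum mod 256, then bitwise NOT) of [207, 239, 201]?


Sum = 647 mod 256 = 135
Complement = 120

120


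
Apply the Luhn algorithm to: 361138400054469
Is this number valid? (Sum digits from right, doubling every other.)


Luhn sum = 52
52 mod 10 = 2

Invalid (Luhn sum mod 10 = 2)


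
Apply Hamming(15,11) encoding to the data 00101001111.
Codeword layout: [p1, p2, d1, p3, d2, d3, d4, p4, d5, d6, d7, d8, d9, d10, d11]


Parity bits: p1=1, p2=1, p3=1, p4=1

110101011001111


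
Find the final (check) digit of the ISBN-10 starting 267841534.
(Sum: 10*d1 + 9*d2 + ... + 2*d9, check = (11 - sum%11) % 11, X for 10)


Weighted sum: 252
252 mod 11 = 10

Check digit: 1


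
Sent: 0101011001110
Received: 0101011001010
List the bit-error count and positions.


XOR: 0000000000100

1 error(s) at position(s): 10


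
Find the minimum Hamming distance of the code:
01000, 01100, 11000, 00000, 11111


Comparing all pairs, minimum distance: 1
Can detect 0 errors, correct 0 errors

1


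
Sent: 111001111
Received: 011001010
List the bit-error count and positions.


XOR: 100000101

3 error(s) at position(s): 0, 6, 8


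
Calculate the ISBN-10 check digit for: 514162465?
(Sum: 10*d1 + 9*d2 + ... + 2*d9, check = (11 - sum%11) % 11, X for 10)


Weighted sum: 188
188 mod 11 = 1

Check digit: X


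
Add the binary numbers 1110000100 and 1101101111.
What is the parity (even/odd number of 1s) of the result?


1110000100 = 900
1101101111 = 879
Sum = 1779 = 11011110011
1s count = 8

even parity (8 ones in 11011110011)


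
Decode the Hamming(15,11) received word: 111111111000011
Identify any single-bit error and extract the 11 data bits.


Syndrome = 0: no error detected

Data: 11111000011 (no errors)


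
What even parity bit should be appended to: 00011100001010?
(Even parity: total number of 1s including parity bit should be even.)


Number of 1s in data: 5
Parity bit: 1

1


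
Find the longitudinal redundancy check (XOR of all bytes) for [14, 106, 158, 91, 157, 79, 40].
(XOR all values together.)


XOR chain: 14 ^ 106 ^ 158 ^ 91 ^ 157 ^ 79 ^ 40 = 91

91


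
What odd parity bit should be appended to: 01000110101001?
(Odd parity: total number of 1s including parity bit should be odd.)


Number of 1s in data: 6
Parity bit: 1

1


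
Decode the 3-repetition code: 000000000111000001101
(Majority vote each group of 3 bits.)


Groups: 000, 000, 000, 111, 000, 001, 101
Majority votes: 0001001

0001001


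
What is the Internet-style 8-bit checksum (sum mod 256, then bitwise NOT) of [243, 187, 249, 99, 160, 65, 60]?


Sum = 1063 mod 256 = 39
Complement = 216

216


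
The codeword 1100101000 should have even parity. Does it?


Number of 1s: 4

Yes, parity is correct (4 ones)


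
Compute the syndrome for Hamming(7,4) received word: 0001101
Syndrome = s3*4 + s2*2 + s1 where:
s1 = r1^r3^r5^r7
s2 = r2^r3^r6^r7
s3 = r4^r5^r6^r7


s1=0, s2=1, s3=1

Syndrome = 6 (error at position 6)


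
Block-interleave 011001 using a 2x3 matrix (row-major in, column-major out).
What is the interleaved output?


Matrix:
  011
  001
Read columns: 001011

001011


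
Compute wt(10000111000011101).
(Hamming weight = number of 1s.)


Counting 1s in 10000111000011101

8


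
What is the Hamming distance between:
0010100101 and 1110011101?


XOR: 1100111000
Count of 1s: 5

5


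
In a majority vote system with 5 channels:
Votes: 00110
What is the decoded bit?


Ones: 2 out of 5
Threshold: 3

0 (2/5 voted 1)


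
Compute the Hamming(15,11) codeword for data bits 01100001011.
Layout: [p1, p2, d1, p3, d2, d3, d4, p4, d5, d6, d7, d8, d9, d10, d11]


Parity bits: p1=0, p2=1, p3=1, p4=1

010111010001011


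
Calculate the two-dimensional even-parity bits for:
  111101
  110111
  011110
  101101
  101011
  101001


Row parities: 110001
Column parities: 111011

Row P: 110001, Col P: 111011, Corner: 1


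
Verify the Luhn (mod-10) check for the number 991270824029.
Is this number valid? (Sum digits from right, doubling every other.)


Luhn sum = 57
57 mod 10 = 7

Invalid (Luhn sum mod 10 = 7)


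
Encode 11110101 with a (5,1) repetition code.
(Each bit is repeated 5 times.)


Each bit -> 5 copies

1111111111111111111100000111110000011111


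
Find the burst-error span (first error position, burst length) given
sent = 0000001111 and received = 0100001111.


XOR: 0100000000

Burst at position 1, length 1


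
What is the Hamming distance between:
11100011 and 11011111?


XOR: 00111100
Count of 1s: 4

4


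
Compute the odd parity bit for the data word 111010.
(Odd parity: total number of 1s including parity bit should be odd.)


Number of 1s in data: 4
Parity bit: 1

1


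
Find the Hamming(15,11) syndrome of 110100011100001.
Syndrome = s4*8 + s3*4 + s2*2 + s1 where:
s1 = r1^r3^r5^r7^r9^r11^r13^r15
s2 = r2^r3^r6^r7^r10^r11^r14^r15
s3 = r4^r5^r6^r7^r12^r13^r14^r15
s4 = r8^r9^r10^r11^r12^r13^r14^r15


s1=1, s2=1, s3=0, s4=0

Syndrome = 3 (error at position 3)


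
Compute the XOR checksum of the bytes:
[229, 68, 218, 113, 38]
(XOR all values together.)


XOR chain: 229 ^ 68 ^ 218 ^ 113 ^ 38 = 44

44


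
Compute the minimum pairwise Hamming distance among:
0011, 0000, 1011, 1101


Comparing all pairs, minimum distance: 1
Can detect 0 errors, correct 0 errors

1


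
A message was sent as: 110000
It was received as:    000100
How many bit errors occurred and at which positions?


XOR: 110100

3 error(s) at position(s): 0, 1, 3


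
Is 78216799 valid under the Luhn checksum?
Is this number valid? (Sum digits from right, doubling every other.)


Luhn sum = 46
46 mod 10 = 6

Invalid (Luhn sum mod 10 = 6)


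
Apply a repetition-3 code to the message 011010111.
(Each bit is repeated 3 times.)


Each bit -> 3 copies

000111111000111000111111111


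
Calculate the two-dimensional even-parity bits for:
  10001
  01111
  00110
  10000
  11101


Row parities: 00010
Column parities: 10101

Row P: 00010, Col P: 10101, Corner: 1


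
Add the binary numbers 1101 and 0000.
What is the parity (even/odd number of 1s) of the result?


1101 = 13
0000 = 0
Sum = 13 = 1101
1s count = 3

odd parity (3 ones in 1101)


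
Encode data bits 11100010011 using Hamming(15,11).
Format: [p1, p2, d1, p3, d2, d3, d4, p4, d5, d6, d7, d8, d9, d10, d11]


Parity bits: p1=0, p2=1, p3=0, p4=1

011011010010011


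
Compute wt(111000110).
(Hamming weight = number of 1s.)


Counting 1s in 111000110

5


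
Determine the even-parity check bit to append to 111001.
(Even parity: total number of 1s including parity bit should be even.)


Number of 1s in data: 4
Parity bit: 0

0


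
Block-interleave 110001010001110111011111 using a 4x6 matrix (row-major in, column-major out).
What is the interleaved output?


Matrix:
  110001
  010001
  110111
  011111
Read columns: 101011110001001100111111

101011110001001100111111


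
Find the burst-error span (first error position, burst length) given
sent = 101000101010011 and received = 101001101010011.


XOR: 000001000000000

Burst at position 5, length 1


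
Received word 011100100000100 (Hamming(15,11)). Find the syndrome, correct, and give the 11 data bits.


Syndrome = 15: error at position 15

Data: 10010000101 (corrected bit 15)


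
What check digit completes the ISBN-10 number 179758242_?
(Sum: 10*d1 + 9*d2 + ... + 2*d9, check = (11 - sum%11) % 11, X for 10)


Weighted sum: 288
288 mod 11 = 2

Check digit: 9


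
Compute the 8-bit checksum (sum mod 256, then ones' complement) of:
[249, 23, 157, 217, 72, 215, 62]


Sum = 995 mod 256 = 227
Complement = 28

28


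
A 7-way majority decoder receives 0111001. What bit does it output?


Ones: 4 out of 7
Threshold: 4

1 (4/7 voted 1)


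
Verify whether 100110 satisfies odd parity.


Number of 1s: 3

Yes, parity is correct (3 ones)


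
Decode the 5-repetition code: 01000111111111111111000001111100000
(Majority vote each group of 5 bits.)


Groups: 01000, 11111, 11111, 11111, 00000, 11111, 00000
Majority votes: 0111010

0111010


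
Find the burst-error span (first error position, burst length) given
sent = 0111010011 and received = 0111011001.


XOR: 0000001010

Burst at position 6, length 3


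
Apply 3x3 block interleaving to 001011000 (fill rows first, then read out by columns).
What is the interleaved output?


Matrix:
  001
  011
  000
Read columns: 000010110

000010110


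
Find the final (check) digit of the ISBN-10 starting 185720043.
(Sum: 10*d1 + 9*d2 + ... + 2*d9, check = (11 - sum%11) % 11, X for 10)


Weighted sum: 201
201 mod 11 = 3

Check digit: 8


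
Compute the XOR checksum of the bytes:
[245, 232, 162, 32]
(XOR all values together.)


XOR chain: 245 ^ 232 ^ 162 ^ 32 = 159

159


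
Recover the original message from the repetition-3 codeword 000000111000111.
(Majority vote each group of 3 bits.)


Groups: 000, 000, 111, 000, 111
Majority votes: 00101

00101


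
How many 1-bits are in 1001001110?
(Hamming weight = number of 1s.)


Counting 1s in 1001001110

5


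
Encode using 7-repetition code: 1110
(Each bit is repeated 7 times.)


Each bit -> 7 copies

1111111111111111111110000000


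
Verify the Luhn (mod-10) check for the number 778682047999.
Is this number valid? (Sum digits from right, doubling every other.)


Luhn sum = 70
70 mod 10 = 0

Valid (Luhn sum mod 10 = 0)


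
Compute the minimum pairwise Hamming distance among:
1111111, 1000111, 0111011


Comparing all pairs, minimum distance: 2
Can detect 1 errors, correct 0 errors

2


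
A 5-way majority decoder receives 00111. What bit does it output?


Ones: 3 out of 5
Threshold: 3

1 (3/5 voted 1)


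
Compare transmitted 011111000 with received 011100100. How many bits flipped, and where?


XOR: 000011100

3 error(s) at position(s): 4, 5, 6


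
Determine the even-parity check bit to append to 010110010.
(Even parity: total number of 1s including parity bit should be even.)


Number of 1s in data: 4
Parity bit: 0

0


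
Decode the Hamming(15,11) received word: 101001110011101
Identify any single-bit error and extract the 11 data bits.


Syndrome = 14: error at position 14

Data: 10110011111 (corrected bit 14)


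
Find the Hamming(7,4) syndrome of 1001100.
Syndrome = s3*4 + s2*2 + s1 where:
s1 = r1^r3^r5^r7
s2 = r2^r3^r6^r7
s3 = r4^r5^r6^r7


s1=0, s2=0, s3=0

Syndrome = 0 (no error)


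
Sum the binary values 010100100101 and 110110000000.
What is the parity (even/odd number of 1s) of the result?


010100100101 = 1317
110110000000 = 3456
Sum = 4773 = 1001010100101
1s count = 6

even parity (6 ones in 1001010100101)


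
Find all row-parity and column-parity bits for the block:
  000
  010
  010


Row parities: 011
Column parities: 000

Row P: 011, Col P: 000, Corner: 0


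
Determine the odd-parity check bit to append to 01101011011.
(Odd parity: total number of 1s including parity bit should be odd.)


Number of 1s in data: 7
Parity bit: 0

0


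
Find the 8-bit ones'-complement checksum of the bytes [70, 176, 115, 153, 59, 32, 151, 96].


Sum = 852 mod 256 = 84
Complement = 171

171


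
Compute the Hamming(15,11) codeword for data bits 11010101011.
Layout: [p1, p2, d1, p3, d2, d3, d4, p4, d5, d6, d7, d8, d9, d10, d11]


Parity bits: p1=0, p2=1, p3=1, p4=0

011110100101011


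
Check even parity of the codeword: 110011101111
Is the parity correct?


Number of 1s: 9

No, parity error (9 ones)


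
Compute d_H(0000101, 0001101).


XOR: 0001000
Count of 1s: 1

1


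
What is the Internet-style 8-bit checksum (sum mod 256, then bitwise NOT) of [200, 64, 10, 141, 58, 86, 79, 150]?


Sum = 788 mod 256 = 20
Complement = 235

235


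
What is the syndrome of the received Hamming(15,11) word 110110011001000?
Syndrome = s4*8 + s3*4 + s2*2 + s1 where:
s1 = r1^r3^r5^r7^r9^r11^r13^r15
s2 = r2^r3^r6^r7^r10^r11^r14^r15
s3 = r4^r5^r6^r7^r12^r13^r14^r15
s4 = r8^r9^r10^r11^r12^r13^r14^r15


s1=1, s2=1, s3=1, s4=1

Syndrome = 15 (error at position 15)


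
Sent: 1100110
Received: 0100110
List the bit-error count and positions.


XOR: 1000000

1 error(s) at position(s): 0


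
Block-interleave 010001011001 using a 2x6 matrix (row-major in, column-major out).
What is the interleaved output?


Matrix:
  010001
  011001
Read columns: 001101000011

001101000011


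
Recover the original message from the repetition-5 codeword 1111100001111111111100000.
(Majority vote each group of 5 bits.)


Groups: 11111, 00001, 11111, 11111, 00000
Majority votes: 10110

10110


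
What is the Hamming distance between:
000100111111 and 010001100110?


XOR: 010101011001
Count of 1s: 6

6


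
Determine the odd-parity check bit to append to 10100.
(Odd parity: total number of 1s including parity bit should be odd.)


Number of 1s in data: 2
Parity bit: 1

1


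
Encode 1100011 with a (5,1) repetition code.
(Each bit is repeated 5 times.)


Each bit -> 5 copies

11111111110000000000000001111111111


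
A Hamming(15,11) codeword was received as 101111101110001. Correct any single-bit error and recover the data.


Syndrome = 5: error at position 5

Data: 10111110001 (corrected bit 5)


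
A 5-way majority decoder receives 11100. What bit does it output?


Ones: 3 out of 5
Threshold: 3

1 (3/5 voted 1)


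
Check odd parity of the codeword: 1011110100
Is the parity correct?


Number of 1s: 6

No, parity error (6 ones)


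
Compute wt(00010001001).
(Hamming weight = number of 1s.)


Counting 1s in 00010001001

3


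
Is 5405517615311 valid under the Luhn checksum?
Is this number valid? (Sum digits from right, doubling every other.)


Luhn sum = 39
39 mod 10 = 9

Invalid (Luhn sum mod 10 = 9)


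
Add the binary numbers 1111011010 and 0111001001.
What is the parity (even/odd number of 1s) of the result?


1111011010 = 986
0111001001 = 457
Sum = 1443 = 10110100011
1s count = 6

even parity (6 ones in 10110100011)


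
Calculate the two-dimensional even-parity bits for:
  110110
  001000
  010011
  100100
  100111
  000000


Row parities: 011000
Column parities: 101110

Row P: 011000, Col P: 101110, Corner: 0


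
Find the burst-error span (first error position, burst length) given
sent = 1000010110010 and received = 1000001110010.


XOR: 0000011000000

Burst at position 5, length 2


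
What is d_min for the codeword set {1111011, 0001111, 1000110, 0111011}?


Comparing all pairs, minimum distance: 1
Can detect 0 errors, correct 0 errors

1


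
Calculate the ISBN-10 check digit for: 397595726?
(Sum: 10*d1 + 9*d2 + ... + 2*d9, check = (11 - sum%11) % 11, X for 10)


Weighted sum: 327
327 mod 11 = 8

Check digit: 3


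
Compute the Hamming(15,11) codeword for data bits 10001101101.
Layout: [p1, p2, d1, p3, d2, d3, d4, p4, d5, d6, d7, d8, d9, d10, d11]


Parity bits: p1=0, p2=1, p3=1, p4=1

011100011101101


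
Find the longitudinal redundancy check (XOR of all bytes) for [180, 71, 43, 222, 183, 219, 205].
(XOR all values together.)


XOR chain: 180 ^ 71 ^ 43 ^ 222 ^ 183 ^ 219 ^ 205 = 167

167


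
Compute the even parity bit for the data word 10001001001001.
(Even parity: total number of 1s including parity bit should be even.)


Number of 1s in data: 5
Parity bit: 1

1


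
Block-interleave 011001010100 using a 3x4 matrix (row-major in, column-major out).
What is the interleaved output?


Matrix:
  0110
  0101
  0100
Read columns: 000111100010

000111100010


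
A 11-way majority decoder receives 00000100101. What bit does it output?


Ones: 3 out of 11
Threshold: 6

0 (3/11 voted 1)


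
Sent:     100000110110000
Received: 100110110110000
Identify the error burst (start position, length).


XOR: 000110000000000

Burst at position 3, length 2


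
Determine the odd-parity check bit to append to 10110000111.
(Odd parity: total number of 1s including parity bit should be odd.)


Number of 1s in data: 6
Parity bit: 1

1


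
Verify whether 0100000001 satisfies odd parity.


Number of 1s: 2

No, parity error (2 ones)


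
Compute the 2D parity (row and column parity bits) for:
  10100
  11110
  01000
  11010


Row parities: 0011
Column parities: 11000

Row P: 0011, Col P: 11000, Corner: 0


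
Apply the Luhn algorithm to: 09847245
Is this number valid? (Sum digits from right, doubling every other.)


Luhn sum = 40
40 mod 10 = 0

Valid (Luhn sum mod 10 = 0)


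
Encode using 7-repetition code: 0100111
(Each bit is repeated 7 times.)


Each bit -> 7 copies

0000000111111100000000000000111111111111111111111


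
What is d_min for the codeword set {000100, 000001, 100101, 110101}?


Comparing all pairs, minimum distance: 1
Can detect 0 errors, correct 0 errors

1


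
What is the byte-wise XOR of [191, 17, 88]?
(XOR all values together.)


XOR chain: 191 ^ 17 ^ 88 = 246

246


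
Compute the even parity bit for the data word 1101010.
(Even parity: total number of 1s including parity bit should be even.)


Number of 1s in data: 4
Parity bit: 0

0


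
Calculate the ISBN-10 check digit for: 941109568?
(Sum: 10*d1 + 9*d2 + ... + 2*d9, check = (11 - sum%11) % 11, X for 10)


Weighted sum: 240
240 mod 11 = 9

Check digit: 2


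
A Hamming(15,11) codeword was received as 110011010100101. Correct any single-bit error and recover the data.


Syndrome = 0: no error detected

Data: 01100100101 (no errors)


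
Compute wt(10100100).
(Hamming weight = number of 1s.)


Counting 1s in 10100100

3


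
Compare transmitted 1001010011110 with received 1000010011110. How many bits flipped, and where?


XOR: 0001000000000

1 error(s) at position(s): 3


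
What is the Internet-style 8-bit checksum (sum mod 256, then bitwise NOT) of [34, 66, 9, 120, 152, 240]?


Sum = 621 mod 256 = 109
Complement = 146

146


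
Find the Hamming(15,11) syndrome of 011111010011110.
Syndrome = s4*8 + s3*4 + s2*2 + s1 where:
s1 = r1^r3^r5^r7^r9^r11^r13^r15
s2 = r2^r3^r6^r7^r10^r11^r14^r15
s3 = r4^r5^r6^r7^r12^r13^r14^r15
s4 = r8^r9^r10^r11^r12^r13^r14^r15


s1=0, s2=1, s3=0, s4=1

Syndrome = 10 (error at position 10)


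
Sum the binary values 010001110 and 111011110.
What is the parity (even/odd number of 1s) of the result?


010001110 = 142
111011110 = 478
Sum = 620 = 1001101100
1s count = 5

odd parity (5 ones in 1001101100)


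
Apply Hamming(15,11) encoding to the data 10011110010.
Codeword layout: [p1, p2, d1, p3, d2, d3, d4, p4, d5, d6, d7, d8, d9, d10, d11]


Parity bits: p1=0, p2=1, p3=0, p4=0

011000101110010


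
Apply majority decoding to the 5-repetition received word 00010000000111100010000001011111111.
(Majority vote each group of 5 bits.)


Groups: 00010, 00000, 01111, 00010, 00000, 10111, 11111
Majority votes: 0010011

0010011


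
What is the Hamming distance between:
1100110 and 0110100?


XOR: 1010010
Count of 1s: 3

3


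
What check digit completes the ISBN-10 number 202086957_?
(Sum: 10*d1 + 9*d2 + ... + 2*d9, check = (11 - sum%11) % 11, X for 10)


Weighted sum: 179
179 mod 11 = 3

Check digit: 8


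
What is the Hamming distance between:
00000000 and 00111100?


XOR: 00111100
Count of 1s: 4

4


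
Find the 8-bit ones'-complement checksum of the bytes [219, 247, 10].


Sum = 476 mod 256 = 220
Complement = 35

35


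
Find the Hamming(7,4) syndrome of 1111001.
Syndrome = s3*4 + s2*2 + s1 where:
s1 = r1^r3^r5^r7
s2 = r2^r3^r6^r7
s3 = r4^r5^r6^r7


s1=1, s2=1, s3=0

Syndrome = 3 (error at position 3)


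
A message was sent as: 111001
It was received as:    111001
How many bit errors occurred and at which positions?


XOR: 000000

0 errors (received matches sent)


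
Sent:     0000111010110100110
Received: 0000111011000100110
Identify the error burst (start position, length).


XOR: 0000000001110000000

Burst at position 9, length 3


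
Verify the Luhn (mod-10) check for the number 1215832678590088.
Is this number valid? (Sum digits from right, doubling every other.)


Luhn sum = 69
69 mod 10 = 9

Invalid (Luhn sum mod 10 = 9)


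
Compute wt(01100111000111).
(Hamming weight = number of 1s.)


Counting 1s in 01100111000111

8


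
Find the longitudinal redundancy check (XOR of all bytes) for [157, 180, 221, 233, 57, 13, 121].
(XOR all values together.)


XOR chain: 157 ^ 180 ^ 221 ^ 233 ^ 57 ^ 13 ^ 121 = 80

80


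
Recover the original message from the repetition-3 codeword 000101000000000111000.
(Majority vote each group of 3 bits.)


Groups: 000, 101, 000, 000, 000, 111, 000
Majority votes: 0100010

0100010


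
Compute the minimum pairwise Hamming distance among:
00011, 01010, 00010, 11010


Comparing all pairs, minimum distance: 1
Can detect 0 errors, correct 0 errors

1


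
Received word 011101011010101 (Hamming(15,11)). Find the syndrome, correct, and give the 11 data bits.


Syndrome = 11: error at position 11

Data: 10101000101 (corrected bit 11)


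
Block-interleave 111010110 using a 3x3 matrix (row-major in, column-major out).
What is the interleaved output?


Matrix:
  111
  010
  110
Read columns: 101111100

101111100


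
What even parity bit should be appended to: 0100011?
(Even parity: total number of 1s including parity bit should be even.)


Number of 1s in data: 3
Parity bit: 1

1


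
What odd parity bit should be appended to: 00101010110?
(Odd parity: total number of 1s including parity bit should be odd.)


Number of 1s in data: 5
Parity bit: 0

0


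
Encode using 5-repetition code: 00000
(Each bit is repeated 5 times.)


Each bit -> 5 copies

0000000000000000000000000


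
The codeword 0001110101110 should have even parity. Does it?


Number of 1s: 7

No, parity error (7 ones)


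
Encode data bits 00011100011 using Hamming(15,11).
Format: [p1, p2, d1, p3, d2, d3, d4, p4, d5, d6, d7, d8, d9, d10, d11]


Parity bits: p1=1, p2=0, p3=1, p4=0

100100101100011


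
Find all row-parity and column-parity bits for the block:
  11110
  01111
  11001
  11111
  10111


Row parities: 00110
Column parities: 00000

Row P: 00110, Col P: 00000, Corner: 0


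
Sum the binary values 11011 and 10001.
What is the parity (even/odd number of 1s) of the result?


11011 = 27
10001 = 17
Sum = 44 = 101100
1s count = 3

odd parity (3 ones in 101100)


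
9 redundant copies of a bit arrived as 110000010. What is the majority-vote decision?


Ones: 3 out of 9
Threshold: 5

0 (3/9 voted 1)


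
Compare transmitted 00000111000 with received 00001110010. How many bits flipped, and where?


XOR: 00001001010

3 error(s) at position(s): 4, 7, 9


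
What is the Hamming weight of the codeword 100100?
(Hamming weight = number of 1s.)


Counting 1s in 100100

2


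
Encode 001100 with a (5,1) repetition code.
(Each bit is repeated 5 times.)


Each bit -> 5 copies

000000000011111111110000000000


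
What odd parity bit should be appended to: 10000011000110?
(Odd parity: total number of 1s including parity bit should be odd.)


Number of 1s in data: 5
Parity bit: 0

0


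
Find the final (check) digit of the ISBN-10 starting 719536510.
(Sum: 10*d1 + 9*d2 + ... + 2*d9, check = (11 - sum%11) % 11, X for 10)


Weighted sum: 257
257 mod 11 = 4

Check digit: 7


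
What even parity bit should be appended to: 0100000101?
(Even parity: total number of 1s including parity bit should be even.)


Number of 1s in data: 3
Parity bit: 1

1


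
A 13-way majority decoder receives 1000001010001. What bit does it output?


Ones: 4 out of 13
Threshold: 7

0 (4/13 voted 1)


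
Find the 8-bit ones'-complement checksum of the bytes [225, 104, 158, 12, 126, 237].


Sum = 862 mod 256 = 94
Complement = 161

161


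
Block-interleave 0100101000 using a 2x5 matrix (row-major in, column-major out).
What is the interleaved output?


Matrix:
  01001
  01000
Read columns: 0011000010

0011000010


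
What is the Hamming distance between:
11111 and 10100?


XOR: 01011
Count of 1s: 3

3


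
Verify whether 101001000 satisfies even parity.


Number of 1s: 3

No, parity error (3 ones)


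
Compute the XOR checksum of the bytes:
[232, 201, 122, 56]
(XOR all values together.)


XOR chain: 232 ^ 201 ^ 122 ^ 56 = 99

99


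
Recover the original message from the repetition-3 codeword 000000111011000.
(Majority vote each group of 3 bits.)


Groups: 000, 000, 111, 011, 000
Majority votes: 00110

00110


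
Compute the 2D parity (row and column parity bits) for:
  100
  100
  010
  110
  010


Row parities: 11101
Column parities: 110

Row P: 11101, Col P: 110, Corner: 0


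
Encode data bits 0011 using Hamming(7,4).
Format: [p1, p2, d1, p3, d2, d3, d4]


Parity bits: p1=1, p2=0, p3=0

1000011


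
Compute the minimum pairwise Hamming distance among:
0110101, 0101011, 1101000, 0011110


Comparing all pairs, minimum distance: 3
Can detect 2 errors, correct 1 errors

3


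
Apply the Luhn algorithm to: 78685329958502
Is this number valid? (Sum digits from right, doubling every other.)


Luhn sum = 69
69 mod 10 = 9

Invalid (Luhn sum mod 10 = 9)


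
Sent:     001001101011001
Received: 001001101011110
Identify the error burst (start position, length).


XOR: 000000000000111

Burst at position 12, length 3


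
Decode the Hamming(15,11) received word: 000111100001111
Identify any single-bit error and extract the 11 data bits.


Syndrome = 0: no error detected

Data: 01110001111 (no errors)


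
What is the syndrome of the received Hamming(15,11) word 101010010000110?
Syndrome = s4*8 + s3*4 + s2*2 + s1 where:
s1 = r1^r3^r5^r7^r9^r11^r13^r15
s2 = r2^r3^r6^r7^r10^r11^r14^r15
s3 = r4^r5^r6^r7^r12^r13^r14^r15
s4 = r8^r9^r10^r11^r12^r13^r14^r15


s1=0, s2=0, s3=1, s4=1

Syndrome = 12 (error at position 12)


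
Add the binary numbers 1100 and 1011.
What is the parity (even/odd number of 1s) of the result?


1100 = 12
1011 = 11
Sum = 23 = 10111
1s count = 4

even parity (4 ones in 10111)


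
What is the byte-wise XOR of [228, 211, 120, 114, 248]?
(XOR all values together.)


XOR chain: 228 ^ 211 ^ 120 ^ 114 ^ 248 = 197

197


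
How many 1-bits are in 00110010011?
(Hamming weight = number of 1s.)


Counting 1s in 00110010011

5


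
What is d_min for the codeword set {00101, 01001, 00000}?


Comparing all pairs, minimum distance: 2
Can detect 1 errors, correct 0 errors

2


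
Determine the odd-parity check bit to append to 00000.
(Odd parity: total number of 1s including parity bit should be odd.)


Number of 1s in data: 0
Parity bit: 1

1


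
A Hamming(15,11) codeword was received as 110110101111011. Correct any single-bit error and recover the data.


Syndrome = 0: no error detected

Data: 01011111011 (no errors)


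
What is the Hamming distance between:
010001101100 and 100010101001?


XOR: 110011000101
Count of 1s: 6

6


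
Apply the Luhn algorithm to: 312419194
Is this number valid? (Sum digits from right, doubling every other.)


Luhn sum = 39
39 mod 10 = 9

Invalid (Luhn sum mod 10 = 9)


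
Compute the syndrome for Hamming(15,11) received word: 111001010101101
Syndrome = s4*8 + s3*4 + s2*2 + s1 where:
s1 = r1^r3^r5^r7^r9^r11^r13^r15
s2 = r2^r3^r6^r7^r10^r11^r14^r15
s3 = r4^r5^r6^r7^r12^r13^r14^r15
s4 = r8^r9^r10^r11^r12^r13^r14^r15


s1=0, s2=1, s3=0, s4=1

Syndrome = 10 (error at position 10)


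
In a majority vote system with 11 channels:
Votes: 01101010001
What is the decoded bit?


Ones: 5 out of 11
Threshold: 6

0 (5/11 voted 1)


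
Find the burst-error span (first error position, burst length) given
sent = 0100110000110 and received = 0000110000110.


XOR: 0100000000000

Burst at position 1, length 1


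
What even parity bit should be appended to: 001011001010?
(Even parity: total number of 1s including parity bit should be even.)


Number of 1s in data: 5
Parity bit: 1

1
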